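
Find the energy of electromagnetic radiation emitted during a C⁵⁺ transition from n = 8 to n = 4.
22.95962 eV

The energy levels are E_n = -13.6057 Z² eV / n².

Energy at n = 8: E_8 = -13.6057 × 6² / 8² = -7.65320625 eV
Energy at n = 4: E_4 = -13.6057 × 6² / 4² = -30.61282500 eV

For emission (electron falling to lower state), the photon energy is:
E_photon = E_8 - E_4 = |-7.65320625 - (-30.61282500)|
E_photon = 22.95962 eV

This energy is carried away by the emitted photon.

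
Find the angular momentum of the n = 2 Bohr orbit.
2.1091e-34 J·s (or 2ℏ)

In the Bohr model, angular momentum is quantized:
L = nℏ

where ℏ = h/(2π) = 1.054572e-34 J·s

For n = 2:
L = 2 × 1.054572e-34 J·s
L = 2.1091e-34 J·s

This can also be written as L = 2ℏ.
The angular momentum is an integer multiple of the reduced Planck constant.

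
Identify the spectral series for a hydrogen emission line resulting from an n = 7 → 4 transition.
Brackett series

The spectral series in hydrogen are named based on the final (lower) energy level:
- Lyman series: n_final = 1 (ultraviolet)
- Balmer series: n_final = 2 (visible/near-UV)
- Paschen series: n_final = 3 (infrared)
- Brackett series: n_final = 4 (infrared)
- Pfund series: n_final = 5 (far infrared)

Since this transition ends at n = 4, it belongs to the Brackett series.

For reference, this 7 → 4 line has photon energy
ΔE = 13.6057 eV × (1/4² - 1/7²) = 0.5726889031 eV,
corresponding to wavelength λ = hc/ΔE = 1239.84 eV·nm / 0.5726889031 eV = 2164.9450 nm in the infrared region.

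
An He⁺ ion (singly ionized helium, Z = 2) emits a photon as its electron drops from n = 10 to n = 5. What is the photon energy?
1.632684 eV

The energy levels are E_n = -13.6057 Z² eV / n².

Energy at n = 10: E_10 = -13.6057 × 2² / 10² = -0.544228000 eV
Energy at n = 5: E_5 = -13.6057 × 2² / 5² = -2.176912000 eV

For emission (electron falling to lower state), the photon energy is:
E_photon = E_10 - E_5 = |-0.544228000 - (-2.176912000)|
E_photon = 1.632684 eV

This energy is carried away by the emitted photon.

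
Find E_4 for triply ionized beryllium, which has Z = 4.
-13.605700 eV

For hydrogen-like ions, the energy levels scale with Z²:
E_n = -13.6057 Z² / n² eV

For Be³⁺ (Z = 4) at n = 4:
E_4 = -13.6057 × 4² / 4²
E_4 = -13.6057 × 16 / 16
E_4 = -217.6912 / 16
E_4 = -13.605700 eV

The energy is 16 times more negative than hydrogen at the same n due to the stronger nuclear charge.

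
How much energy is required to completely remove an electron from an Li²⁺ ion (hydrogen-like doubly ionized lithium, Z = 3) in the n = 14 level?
0.624752 eV

The ionization energy is the energy needed to remove the electron completely (n → ∞).

For a hydrogen-like ion with Z = 3, E_n = -13.6057 Z² / n² eV.

At n = 14: E_14 = -13.6057 × 3² / 14² = -0.624751531 eV
At n = ∞: E_∞ = 0 eV

Ionization energy = E_∞ - E_14 = 0 - (-0.624751531) = 0.624751531 eV
Ionization energy ≈ 0.624752 eV

This is also called the binding energy of the electron in state n = 14.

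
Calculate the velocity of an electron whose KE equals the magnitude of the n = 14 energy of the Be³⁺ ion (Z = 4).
6.25e+05 m/s (or 0.20850% of c)

The binding energy at n = 14 for Be³⁺ is:
E_14 = -13.6057 × 4²/14² = -1.1106694 eV
|E_14| = 1.1106694 eV

Convert to Joules:
KE = 1.1106694 eV × (1.602177 × 10⁻¹⁹ J/eV) = 1.7795e-19 J

Using KE = ½mv²:
v = √(2·KE/m_e)
v = √(2 × 1.7795e-19 J / 9.10938 × 10⁻³¹ kg)
v = 6.25e+05 m/s

This is approximately 0.20850% the speed of light.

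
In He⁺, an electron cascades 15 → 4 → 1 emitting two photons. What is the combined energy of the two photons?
54.18 eV

The energy levels of He⁺ are E_n = -13.6057 × 2² / n² eV.

First transition (15 → 4):
ΔE₁ = |E_4 - E_15|
ΔE₁ = |-3.40142500 - (-0.24187911)| = 3.15955 eV

Second transition (4 → 1):
ΔE₂ = |E_1 - E_4|
ΔE₂ = |-54.42280000 - (-3.40142500)| = 51.02138 eV

Total energy released:
E_total = ΔE₁ + ΔE₂ = 3.15955 + 51.02138 = 54.18 eV

Note: This equals the direct transition 15 → 1: 54.18 eV ✓
Energy is conserved regardless of the path taken.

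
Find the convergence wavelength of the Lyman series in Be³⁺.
5.695 nm

The series limit corresponds to the transition from n = ∞ to n = 1.
This is the highest energy (shortest wavelength) transition in the Lyman series.

E_∞ = 0 eV
E_1 = -13.6057 × 4² / 1² = -217.69120 eV

Energy at series limit:
ΔE = E_∞ - E_1 = 0 - (-217.69120) = 217.69120 eV
λ = hc/E = 1239.84 eV·nm / 217.69120 eV = 5.695 nm

This energy equals the ionization energy from the n = 1 state of Be³⁺.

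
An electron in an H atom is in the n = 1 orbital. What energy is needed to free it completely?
13.61 eV

The ionization energy is the energy needed to remove the electron completely (n → ∞).

For hydrogen, E_n = -13.6057 eV / n².

At n = 1: E_1 = -13.6057 / 1² = -13.60570 eV
At n = ∞: E_∞ = 0 eV

Ionization energy = E_∞ - E_1 = 0 - (-13.60570) = 13.60570 eV
Ionization energy ≈ 13.61 eV

This is also called the binding energy of the electron in state n = 1.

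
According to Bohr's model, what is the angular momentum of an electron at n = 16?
1.69e-33 J·s (or 16ℏ)

In the Bohr model, angular momentum is quantized:
L = nℏ

where ℏ = h/(2π) = 1.0546e-34 J·s

For n = 16:
L = 16 × 1.0546e-34 J·s
L = 1.69e-33 J·s

This can also be written as L = 16ℏ.
The angular momentum is an integer multiple of the reduced Planck constant.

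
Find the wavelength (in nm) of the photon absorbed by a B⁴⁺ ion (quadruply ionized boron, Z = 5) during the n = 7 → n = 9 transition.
452.1014 nm

First, find the transition energy using E_n = -13.6057 Z² / n² eV:
E_7 = -13.6057 × 5² / 7² = -6.94168367 eV
E_9 = -13.6057 × 5² / 9² = -4.19929012 eV

Photon energy: |ΔE| = |E_9 - E_7| = 2.74239355 eV

Convert to wavelength using E = hc/λ with hc = 1239.84 eV·nm:
λ = hc/E = 1239.84 eV·nm / 2.74239355 eV
λ = 452.1014 nm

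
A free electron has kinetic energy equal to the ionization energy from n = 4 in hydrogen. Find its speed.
5.47e+05 m/s (or 0.182% of c)

The binding energy at n = 4 for hydrogen is:
E_4 = -13.6057/4² = -0.850356 eV
|E_4| = 0.850356 eV

Convert to Joules:
KE = 0.850356 eV × (1.602177 × 10⁻¹⁹ J/eV) = 1.3624e-19 J

Using KE = ½mv²:
v = √(2·KE/m_e)
v = √(2 × 1.3624e-19 J / 9.10938 × 10⁻³¹ kg)
v = 5.47e+05 m/s

This is approximately 0.182% the speed of light.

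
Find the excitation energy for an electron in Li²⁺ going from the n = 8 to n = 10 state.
0.689 eV

The energy levels of a hydrogen-like atom are E_n = -13.6057 Z² eV / n².

Energy at n = 8: E_8 = -13.6057 × 3² / 8² = -1.913302 eV
Energy at n = 10: E_10 = -13.6057 × 3² / 10² = -1.224513 eV

The excitation energy is the difference:
ΔE = E_10 - E_8
ΔE = -1.224513 - (-1.913302)
ΔE = 0.689 eV

Since this is positive, energy must be absorbed (photon absorption).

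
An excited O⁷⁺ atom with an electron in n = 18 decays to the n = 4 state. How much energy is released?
51.73525 eV

The energy levels are E_n = -13.6057 Z² eV / n².

Energy at n = 18: E_18 = -13.6057 × 8² / 18² = -2.68754568 eV
Energy at n = 4: E_4 = -13.6057 × 8² / 4² = -54.42280000 eV

For emission (electron falling to lower state), the photon energy is:
E_photon = E_18 - E_4 = |-2.68754568 - (-54.42280000)|
E_photon = 51.73525 eV

This energy is carried away by the emitted photon.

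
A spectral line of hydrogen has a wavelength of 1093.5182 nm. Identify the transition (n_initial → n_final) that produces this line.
n = 6 → n = 3

First, find the photon energy from the wavelength (hc = 1239.84 eV·nm):
E = hc/λ = 1239.84 eV·nm / 1093.5182 nm = 1.1338083 eV

The energy levels of hydrogen satisfy E_n = -13.6057 / n² eV, so an emission n_i → n_f releases
ΔE = 13.6057 × (1/n_f² − 1/n_i²) eV.

Setting ΔE equal to the photon energy:
1/n_f² − 1/n_i² = 1.1338083 / 13.6057 = 0.083333331

Since 1/n_i² must be positive, we need 1/n_f² > 0.083333331, i.e. n_f ≤ 3. For each allowed n_f, solve n_i = (1/n_f² − 0.083333331)^(−1/2) and check whether it is a whole number:
  n_f = 1: 1/n_i² = 1.000000000 − 0.083333331 = 0.916666669 → n_i = 1.044  (not an integer) ✗
  n_f = 2: 1/n_i² = 0.250000000 − 0.083333331 = 0.166666669 → n_i = 2.449  (not an integer) ✗
  n_f = 3: 1/n_i² = 0.111111111 − 0.083333331 = 0.027777780 → n_i = 6.000  → integer, n_i = 6 ✓

Only n_f = 3 gives an integer upper level, n_i = 6.

The transition is from n = 6 to n = 3 (emission).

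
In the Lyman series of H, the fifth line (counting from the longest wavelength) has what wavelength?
93.730128 nm

The lines of a series are numbered from the longest wavelength (smallest ΔE) outward; the fifth line is the transition from n = n_f + 5 to n_f.
The Lyman series has all transitions ending at n_f = 1.

For H, the fifth line (ε-line) is the jump from n = 6 to n = 1:
E_6 = -13.6057 / 6² = -0.37793611 eV
E_1 = -13.6057 / 1² = -13.60570000 eV
ΔE = E_6 - E_1 = 13.22776389 eV

λ = hc/E = 1239.84 eV·nm / 13.22776389 eV
λ = 93.730128 nm

This is the ε-line of the Lyman series in H.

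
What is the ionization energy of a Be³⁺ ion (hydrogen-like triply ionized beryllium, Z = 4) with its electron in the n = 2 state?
54.4228 eV

The ionization energy is the energy needed to remove the electron completely (n → ∞).

For a hydrogen-like ion with Z = 4, E_n = -13.6057 Z² / n² eV.

At n = 2: E_2 = -13.6057 × 4² / 2² = -54.4228000 eV
At n = ∞: E_∞ = 0 eV

Ionization energy = E_∞ - E_2 = 0 - (-54.4228000) = 54.4228000 eV
Ionization energy ≈ 54.4228 eV

This is also called the binding energy of the electron in state n = 2.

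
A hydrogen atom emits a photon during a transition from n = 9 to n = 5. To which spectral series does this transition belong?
Pfund series

The spectral series in hydrogen are named based on the final (lower) energy level:
- Lyman series: n_final = 1 (ultraviolet)
- Balmer series: n_final = 2 (visible/near-UV)
- Paschen series: n_final = 3 (infrared)
- Brackett series: n_final = 4 (infrared)
- Pfund series: n_final = 5 (far infrared)

Since this transition ends at n = 5, it belongs to the Pfund series.

For reference, this 9 → 5 line has photon energy
ΔE = 13.6057 eV × (1/5² - 1/9²) = 0.37625639506 eV,
corresponding to wavelength λ = hc/ΔE = 1239.84 eV·nm / 0.37625639506 eV = 3295.19981 nm in the far infrared region.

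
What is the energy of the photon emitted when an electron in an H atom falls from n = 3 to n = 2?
1.8897 eV

The energy levels are E_n = -13.6057 eV / n².

Energy at n = 3: E_3 = -13.6057 / 3² = -1.5117444 eV
Energy at n = 2: E_2 = -13.6057 / 2² = -3.4014250 eV

For emission (electron falling to lower state), the photon energy is:
E_photon = E_3 - E_2 = |-1.5117444 - (-3.4014250)|
E_photon = 1.8897 eV

This energy is carried away by the emitted photon.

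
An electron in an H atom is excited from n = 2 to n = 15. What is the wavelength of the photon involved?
371.103447 nm

First, find the transition energy using E_n = -13.6057 / n² eV:
E_2 = -13.6057 / 2² = -3.4014250000 eV
E_15 = -13.6057 / 15² = -0.0604697778 eV

Photon energy: |ΔE| = |E_15 - E_2| = 3.3409552222 eV

Convert to wavelength using E = hc/λ with hc = 1239.84 eV·nm:
λ = hc/E = 1239.84 eV·nm / 3.3409552222 eV
λ = 371.103447 nm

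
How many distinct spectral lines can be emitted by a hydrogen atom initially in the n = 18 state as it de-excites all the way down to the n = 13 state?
15

The electron can occupy levels n = 13, 14, ..., 18 during de-excitation — that is m = 18 - 13 + 1 = 6 distinct levels.

The number of distinct spectral lines equals the number of ways to choose 2 of these m levels (each pair gives one possible emission transition):

Number of lines = m(m-1)/2 = 6×5/2 = 15

These correspond to all possible transitions between the 6 levels:
18 → 17, 18 → 16, 18 → 15, 18 → 14, 18 → 13, 17 → 16, 17 → 15, 17 → 14...

Each transition produces a photon with a unique energy (and thus wavelength). This count does not depend on Z.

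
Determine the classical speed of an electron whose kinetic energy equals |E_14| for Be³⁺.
6.251e+05 m/s (or 0.2085% of c)

The binding energy at n = 14 for Be³⁺ is:
E_14 = -13.6057 × 4²/14² = -1.110669 eV
|E_14| = 1.110669 eV

Convert to Joules:
KE = 1.110669 eV × (1.602177 × 10⁻¹⁹ J/eV) = 1.77949e-19 J

Using KE = ½mv²:
v = √(2·KE/m_e)
v = √(2 × 1.77949e-19 J / 9.10938 × 10⁻³¹ kg)
v = 6.251e+05 m/s

This is approximately 0.2085% the speed of light.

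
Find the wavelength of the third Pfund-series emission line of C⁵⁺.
103.847878 nm

The lines of a series are numbered from the longest wavelength (smallest ΔE) outward; the third line is the transition from n = n_f + 3 to n_f.
The Pfund series has all transitions ending at n_f = 5.

For C⁵⁺ (Z = 6), the third line (γ-line) is the jump from n = 8 to n = 5:
E_8 = -13.6057 × 6² / 8² = -7.653206250 eV
E_5 = -13.6057 × 6² / 5² = -19.592208000 eV
ΔE = E_8 - E_5 = 11.939001750 eV

λ = hc/E = 1239.84 eV·nm / 11.939001750 eV
λ = 103.847878 nm

This is the γ-line of the Pfund series in C⁵⁺.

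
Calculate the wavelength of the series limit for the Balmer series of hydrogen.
364.50605 nm

The series limit corresponds to the transition from n = ∞ to n = 2.
This is the highest energy (shortest wavelength) transition in the Balmer series.

E_∞ = 0 eV
E_2 = -13.6057 / 2² = -3.401425000 eV

Energy at series limit:
ΔE = E_∞ - E_2 = 0 - (-3.401425000) = 3.401425000 eV
λ = hc/E = 1239.84 eV·nm / 3.401425000 eV = 364.50605 nm

This energy equals the ionization energy from the n = 2 state of hydrogen.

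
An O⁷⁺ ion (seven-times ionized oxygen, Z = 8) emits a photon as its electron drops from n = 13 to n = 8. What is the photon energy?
8.45 eV

The energy levels are E_n = -13.6057 Z² eV / n².

Energy at n = 13: E_13 = -13.6057 × 8² / 13² = -5.15245 eV
Energy at n = 8: E_8 = -13.6057 × 8² / 8² = -13.60570 eV

For emission (electron falling to lower state), the photon energy is:
E_photon = E_13 - E_8 = |-5.15245 - (-13.60570)|
E_photon = 8.45 eV

This energy is carried away by the emitted photon.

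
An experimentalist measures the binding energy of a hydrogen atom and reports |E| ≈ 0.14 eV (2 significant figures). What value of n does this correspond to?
n = 10

The exact energy levels follow E_n = -13.6057 eV / n².

The measured value (-0.14 eV) is reported to only 2 significant figures, so we must test candidate n values and see which one matches to that precision.

Candidate energies:
  n = 8:  E = -13.6057/8² = -0.212589 eV
  n = 9:  E = -13.6057/9² = -0.167972 eV
  n = 10:  E = -13.6057/10² = -0.136057 eV  ← matches
  n = 11:  E = -13.6057/11² = -0.112444 eV
  n = 12:  E = -13.6057/12² = -0.094484 eV

Checking against the measurement of -0.14 eV (2 sig figs), only n = 10 agrees:
E_10 = -0.136057 eV, which rounds to -0.14 eV ✓

Therefore n = 10.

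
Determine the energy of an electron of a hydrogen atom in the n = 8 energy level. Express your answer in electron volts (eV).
-0.21 eV

The energy levels of a hydrogen-like atom are given by:
E_n = -13.6057 eV / n²

For n = 8:
E_8 = -13.6057 eV / 8²
E_8 = -13.6057 eV / 64
E_8 = -0.21 eV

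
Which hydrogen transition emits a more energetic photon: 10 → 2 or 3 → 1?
3 → 1

Calculate the energy for each transition:

Transition 10 → 2:
ΔE₁ = |E_2 - E_10| = |-13.6057/2² - (-13.6057/10²)|
ΔE₁ = |-3.40142500000 - (-0.13605700000)| = 3.26536800 eV

Transition 3 → 1:
ΔE₂ = |E_1 - E_3| = |-13.6057/1² - (-13.6057/3²)|
ΔE₂ = |-13.60570000000 - (-1.51174444444)| = 12.09395556 eV

Since 12.09395556 eV > 3.26536800 eV, the transition 3 → 1 emits the more energetic photon.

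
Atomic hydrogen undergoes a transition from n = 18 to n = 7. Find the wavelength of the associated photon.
5260.82 nm

First, find the transition energy using E_n = -13.6057 / n² eV:
E_18 = -13.6057 / 18² = -0.04199290 eV
E_7 = -13.6057 / 7² = -0.27766735 eV

Photon energy: |ΔE| = |E_7 - E_18| = 0.23567445 eV

Convert to wavelength using E = hc/λ with hc = 1239.84 eV·nm:
λ = hc/E = 1239.84 eV·nm / 0.23567445 eV
λ = 5260.82 nm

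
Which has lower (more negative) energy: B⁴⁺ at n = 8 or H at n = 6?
B⁴⁺ at n = 8 (E = -5.3147 eV)

Using E_n = -13.6057 Z² / n² eV:

B⁴⁺ (Z = 5) at n = 8:
E = -13.6057 × 5² / 8² = -13.6057 × 25 / 64 = -5.3147266 eV

H (Z = 1) at n = 6:
E = -13.6057 × 1² / 6² = -13.6057 × 1 / 36 = -0.3779361 eV

Since -5.3147266 eV < -0.3779361 eV,
B⁴⁺ at n = 8 is more tightly bound (requires more energy to ionize).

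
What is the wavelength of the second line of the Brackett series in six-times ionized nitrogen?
53.56007 nm

The lines of a series are numbered from the longest wavelength (smallest ΔE) outward; the second line is the transition from n = n_f + 2 to n_f.
The Brackett series has all transitions ending at n_f = 4.

For N⁶⁺ (Z = 7), the second line (β-line) is the jump from n = 6 to n = 4:
E_6 = -13.6057 × 7² / 6² = -18.5188694 eV
E_4 = -13.6057 × 7² / 4² = -41.6674563 eV
ΔE = E_6 - E_4 = 23.1485869 eV

λ = hc/E = 1239.84 eV·nm / 23.1485869 eV
λ = 53.56007 nm

This is the β-line of the Brackett series in N⁶⁺.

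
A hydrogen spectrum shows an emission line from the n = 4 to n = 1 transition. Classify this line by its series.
Lyman series

The spectral series in hydrogen are named based on the final (lower) energy level:
- Lyman series: n_final = 1 (ultraviolet)
- Balmer series: n_final = 2 (visible/near-UV)
- Paschen series: n_final = 3 (infrared)
- Brackett series: n_final = 4 (infrared)
- Pfund series: n_final = 5 (far infrared)

Since this transition ends at n = 1, it belongs to the Lyman series.

For reference, this 4 → 1 line has photon energy
ΔE = 13.6057 eV × (1/1² - 1/4²) = 12.75534375 eV,
corresponding to wavelength λ = hc/ΔE = 1239.84 eV·nm / 12.75534375 eV = 97.201614 nm in the ultraviolet region.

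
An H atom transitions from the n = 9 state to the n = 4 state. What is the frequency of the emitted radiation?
1.65e+14 Hz

First, find the transition energy:
E_9 = -13.6057 / 9² = -0.167972 eV
E_4 = -13.6057 / 4² = -0.850356 eV
|ΔE| = |E_4 - E_9| = 0.682384 eV

Convert to Joules: E = 0.682384 eV × (1.602177 × 10⁻¹⁹ J/eV) = 1.0933e-19 J

Using E = hf:
f = E/h = 1.0933e-19 J / (6.62607 × 10⁻³⁴ J·s)
f = 1.65e+14 Hz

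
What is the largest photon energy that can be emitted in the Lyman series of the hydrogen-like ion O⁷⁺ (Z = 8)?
870.76 eV

The series limit corresponds to the transition from n = ∞ to n = 1.
This is the highest energy (shortest wavelength) transition in the Lyman series.

E_∞ = 0 eV
E_1 = -13.6057 × 8² / 1² = -870.76 eV

Energy at series limit:
ΔE = E_∞ - E_1 = 0 - (-870.76) = 870.76 eV

This energy equals the ionization energy from the n = 1 state of O⁷⁺.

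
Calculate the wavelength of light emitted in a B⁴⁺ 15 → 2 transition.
14.8441 nm

First, find the transition energy using E_n = -13.6057 Z² / n² eV:
E_15 = -13.6057 × 5² / 15² = -1.511744 eV
E_2 = -13.6057 × 5² / 2² = -85.035625 eV

Photon energy: |ΔE| = |E_2 - E_15| = 83.523881 eV

Convert to wavelength using E = hc/λ with hc = 1239.84 eV·nm:
λ = hc/E = 1239.84 eV·nm / 83.523881 eV
λ = 14.8441 nm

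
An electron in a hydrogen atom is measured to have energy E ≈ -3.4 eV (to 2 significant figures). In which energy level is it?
n = 2

The exact energy levels follow E_n = -13.6057 eV / n².

The measured value (-3.4 eV) is reported to only 2 significant figures, so we must test candidate n values and see which one matches to that precision.

Candidate energies:
  n = 1:  E = -13.6057/1² = -13.60570 eV
  n = 2:  E = -13.6057/2² = -3.40143 eV  ← matches
  n = 3:  E = -13.6057/3² = -1.51174 eV
  n = 4:  E = -13.6057/4² = -0.85036 eV

Checking against the measurement of -3.4 eV (2 sig figs), only n = 2 agrees:
E_2 = -3.40143 eV, which rounds to -3.4 eV ✓

Therefore n = 2.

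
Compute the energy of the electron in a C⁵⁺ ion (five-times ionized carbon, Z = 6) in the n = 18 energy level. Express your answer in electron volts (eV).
-1.512 eV

The energy levels of a hydrogen-like atom are given by:
E_n = -13.6057 Z² / n² eV  (with Z = 6 for C⁵⁺)

For n = 18:
E_18 = -13.6057 × 6² / 18²
E_18 = -13.6057 × 36 / 324
E_18 = -1.512 eV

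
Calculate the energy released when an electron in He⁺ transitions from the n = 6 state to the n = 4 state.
1.8897 eV

The energy levels are E_n = -13.6057 Z² eV / n².

Energy at n = 6: E_6 = -13.6057 × 2² / 6² = -1.5117444 eV
Energy at n = 4: E_4 = -13.6057 × 2² / 4² = -3.4014250 eV

For emission (electron falling to lower state), the photon energy is:
E_photon = E_6 - E_4 = |-1.5117444 - (-3.4014250)|
E_photon = 1.8897 eV

This energy is carried away by the emitted photon.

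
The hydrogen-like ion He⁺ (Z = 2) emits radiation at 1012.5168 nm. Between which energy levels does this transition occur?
n = 5 → n = 4

First, find the photon energy from the wavelength (hc = 1239.84 eV·nm):
E = hc/λ = 1239.84 eV·nm / 1012.5168 nm = 1.2245130 eV

The energy levels of He⁺ satisfy E_n = -13.6057 × 2² / n² eV, so an emission n_i → n_f releases
ΔE = 13.6057 × 2² × (1/n_f² − 1/n_i²) eV.

Setting ΔE equal to the photon energy:
1/n_f² − 1/n_i² = 1.2245130 / (13.6057 × 2²) = 0.022500000

Since 1/n_i² must be positive, we need 1/n_f² > 0.022500000, i.e. n_f ≤ 6. For each allowed n_f, solve n_i = (1/n_f² − 0.022500000)^(−1/2) and check whether it is a whole number:
  n_f = 1: 1/n_i² = 1.000000000 − 0.022500000 = 0.977500000 → n_i = 1.011  (not an integer) ✗
  n_f = 2: 1/n_i² = 0.250000000 − 0.022500000 = 0.227500000 → n_i = 2.097  (not an integer) ✗
  n_f = 3: 1/n_i² = 0.111111111 − 0.022500000 = 0.088611111 → n_i = 3.359  (not an integer) ✗
  n_f = 4: 1/n_i² = 0.062500000 − 0.022500000 = 0.040000000 → n_i = 5.000  → integer, n_i = 5 ✓
  n_f = 5: 1/n_i² = 0.040000000 − 0.022500000 = 0.017500000 → n_i = 7.559  (not an integer) ✗
  n_f = 6: 1/n_i² = 0.027777778 − 0.022500000 = 0.005277778 → n_i = 13.765  (not an integer) ✗

Only n_f = 4 gives an integer upper level, n_i = 5.

The transition is from n = 5 to n = 4 (emission).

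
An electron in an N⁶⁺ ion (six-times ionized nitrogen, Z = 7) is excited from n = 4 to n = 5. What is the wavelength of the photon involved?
82.654 nm

First, find the transition energy using E_n = -13.6057 Z² / n² eV:
E_4 = -13.6057 × 7² / 4² = -41.66746 eV
E_5 = -13.6057 × 7² / 5² = -26.66717 eV

Photon energy: |ΔE| = |E_5 - E_4| = 15.00029 eV

Convert to wavelength using E = hc/λ with hc = 1239.84 eV·nm:
λ = hc/E = 1239.84 eV·nm / 15.00029 eV
λ = 82.654 nm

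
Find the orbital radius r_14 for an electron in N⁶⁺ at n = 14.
1.4817 nm (or 14.8170 Å)

The Bohr radius formula is:
r_n = n² a₀ / Z

where a₀ = 0.0529177 nm is the Bohr radius.

For N⁶⁺ (Z = 7) at n = 14:
r_14 = 14² × 0.0529177 nm / 7
r_14 = 196 × 0.0529177 nm / 7
r_14 = 10.37187 nm / 7
r_14 = 1.4817 nm

The electron orbits at approximately 1.4817 nm from the nucleus.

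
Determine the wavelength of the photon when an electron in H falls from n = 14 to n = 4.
1587.62636 nm

First, find the transition energy using E_n = -13.6057 / n² eV:
E_14 = -13.6057 / 14² = -0.06941683673 eV
E_4 = -13.6057 / 4² = -0.85035625000 eV

Photon energy: |ΔE| = |E_4 - E_14| = 0.78093941327 eV

Convert to wavelength using E = hc/λ with hc = 1239.84 eV·nm:
λ = hc/E = 1239.84 eV·nm / 0.78093941327 eV
λ = 1587.62636 nm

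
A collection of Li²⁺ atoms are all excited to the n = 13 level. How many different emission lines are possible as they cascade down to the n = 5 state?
36

The electron can occupy levels n = 5, 6, ..., 13 during de-excitation — that is m = 13 - 5 + 1 = 9 distinct levels.

The number of distinct spectral lines equals the number of ways to choose 2 of these m levels (each pair gives one possible emission transition):

Number of lines = m(m-1)/2 = 9×8/2 = 36

These correspond to all possible transitions between the 9 levels:
13 → 12, 13 → 11, 13 → 10, 13 → 9, 13 → 8, 13 → 7, 13 → 6, 13 → 5...

Each transition produces a photon with a unique energy (and thus wavelength). This count does not depend on Z.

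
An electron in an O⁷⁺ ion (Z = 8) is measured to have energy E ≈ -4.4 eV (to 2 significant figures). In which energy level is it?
n = 14

The exact energy levels follow E_n = -13.6057 Z² / n² eV with Z = 8.

The measured value (-4.4 eV) is reported to only 2 significant figures, so we must test candidate n values and see which one matches to that precision.

Candidate energies:
  n = 12:  E = -13.6057 × 8² / 12² = -6.04698 eV
  n = 13:  E = -13.6057 × 8² / 13² = -5.15245 eV
  n = 14:  E = -13.6057 × 8² / 14² = -4.44268 eV  ← matches
  n = 15:  E = -13.6057 × 8² / 15² = -3.87007 eV
  n = 16:  E = -13.6057 × 8² / 16² = -3.40143 eV

Checking against the measurement of -4.4 eV (2 sig figs), only n = 14 agrees:
E_14 = -4.44268 eV, which rounds to -4.4 eV ✓

Therefore n = 14.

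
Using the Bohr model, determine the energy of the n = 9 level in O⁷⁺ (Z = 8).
-10.7502 eV

For hydrogen-like ions, the energy levels scale with Z²:
E_n = -13.6057 Z² / n² eV

For O⁷⁺ (Z = 8) at n = 9:
E_9 = -13.6057 × 8² / 9²
E_9 = -13.6057 × 64 / 81
E_9 = -870.7648 / 81
E_9 = -10.7502 eV

The energy is 64 times more negative than hydrogen at the same n due to the stronger nuclear charge.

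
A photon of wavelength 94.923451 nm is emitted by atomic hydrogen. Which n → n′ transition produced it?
n = 5 → n = 1

First, find the photon energy from the wavelength (hc = 1239.84 eV·nm):
E = hc/λ = 1239.84 eV·nm / 94.923451 nm = 13.061472 eV

The energy levels of hydrogen satisfy E_n = -13.6057 / n² eV, so an emission n_i → n_f releases
ΔE = 13.6057 × (1/n_f² − 1/n_i²) eV.

Setting ΔE equal to the photon energy:
1/n_f² − 1/n_i² = 13.061472 / 13.6057 = 0.96000000

Since 1/n_i² must be positive, we need 1/n_f² > 0.96000000, i.e. n_f ≤ 1. For each allowed n_f, solve n_i = (1/n_f² − 0.96000000)^(−1/2) and check whether it is a whole number:
  n_f = 1: 1/n_i² = 1.00000000 − 0.96000000 = 0.04000000 → n_i = 5.000  → integer, n_i = 5 ✓

Only n_f = 1 gives an integer upper level, n_i = 5.

The transition is from n = 5 to n = 1 (emission).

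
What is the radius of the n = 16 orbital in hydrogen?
13.5469 nm (or 135.4693 Å)

The Bohr radius formula is:
r_n = n² a₀ / Z

where a₀ = 0.0529177 nm is the Bohr radius.

For H (Z = 1) at n = 16:
r_16 = 16² × 0.0529177 nm / 1
r_16 = 256 × 0.0529177 nm / 1
r_16 = 13.54693 nm / 1
r_16 = 13.5469 nm

The electron orbits at approximately 13.5469 nm from the nucleus.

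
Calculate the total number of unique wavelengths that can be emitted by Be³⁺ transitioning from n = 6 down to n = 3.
6

The electron can occupy levels n = 3, 4, ..., 6 during de-excitation — that is m = 6 - 3 + 1 = 4 distinct levels.

The number of distinct spectral lines equals the number of ways to choose 2 of these m levels (each pair gives one possible emission transition):

Number of lines = m(m-1)/2 = 4×3/2 = 6

These correspond to all possible transitions between the 4 levels:
6 → 5, 6 → 4, 6 → 3, 5 → 4, 5 → 3, 4 → 3

Each transition produces a photon with a unique energy (and thus wavelength). This count does not depend on Z.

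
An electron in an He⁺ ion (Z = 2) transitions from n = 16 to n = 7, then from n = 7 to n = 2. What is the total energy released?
13.39311 eV

The energy levels of He⁺ are E_n = -13.6057 × 2² / n² eV.

First transition (16 → 7):
ΔE₁ = |E_7 - E_16|
ΔE₁ = |-1.11066938776 - (-0.21258906250)| = 0.89808033 eV

Second transition (7 → 2):
ΔE₂ = |E_2 - E_7|
ΔE₂ = |-13.60570000000 - (-1.11066938776)| = 12.49503061 eV

Total energy released:
E_total = ΔE₁ + ΔE₂ = 0.89808033 + 12.49503061 = 13.39311 eV

Note: This equals the direct transition 16 → 2: 13.39311 eV ✓
Energy is conserved regardless of the path taken.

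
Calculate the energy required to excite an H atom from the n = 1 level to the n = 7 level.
13.328033 eV

The energy levels of a hydrogen-like atom are E_n = -13.6057 eV / n².

Energy at n = 1: E_1 = -13.6057 / 1² = -13.605700000 eV
Energy at n = 7: E_7 = -13.6057 / 7² = -0.277667347 eV

The excitation energy is the difference:
ΔE = E_7 - E_1
ΔE = -0.277667347 - (-13.605700000)
ΔE = 13.328033 eV

Since this is positive, energy must be absorbed (photon absorption).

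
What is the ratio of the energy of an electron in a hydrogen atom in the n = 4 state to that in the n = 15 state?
14.0625

Using E_n = -13.6057 Z² / n² eV with Z = 1:

E_4 = -13.6057 / 4² = -13.6057 / 16 = -0.8503562500 eV
E_15 = -13.6057 / 15² = -13.6057 / 225 = -0.0604697778 eV

The ratio is:
E_4/E_15 = (-0.8503562500) / (-0.0604697778)
E_4/E_15 = (-13.6057/16) / (-13.6057/225)
E_4/E_15 = 225/16
E_4/E_15 = 14.0625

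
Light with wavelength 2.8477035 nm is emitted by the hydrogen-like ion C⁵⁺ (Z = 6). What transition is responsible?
n = 3 → n = 1

First, find the photon energy from the wavelength (hc = 1239.84 eV·nm):
E = hc/λ = 1239.84 eV·nm / 2.8477035 nm = 435.38241 eV

The energy levels of C⁵⁺ satisfy E_n = -13.6057 × 6² / n² eV, so an emission n_i → n_f releases
ΔE = 13.6057 × 6² × (1/n_f² − 1/n_i²) eV.

Setting ΔE equal to the photon energy:
1/n_f² − 1/n_i² = 435.38241 / (13.6057 × 6²) = 0.88888891

Since 1/n_i² must be positive, we need 1/n_f² > 0.88888891, i.e. n_f ≤ 1. For each allowed n_f, solve n_i = (1/n_f² − 0.88888891)^(−1/2) and check whether it is a whole number:
  n_f = 1: 1/n_i² = 1.00000000 − 0.88888891 = 0.11111109 → n_i = 3.000  → integer, n_i = 3 ✓

Only n_f = 1 gives an integer upper level, n_i = 3.

The transition is from n = 3 to n = 1 (emission).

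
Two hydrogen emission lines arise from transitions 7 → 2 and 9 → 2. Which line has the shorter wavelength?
9 → 2

Calculate the energy for each transition:

Transition 7 → 2:
ΔE₁ = |E_2 - E_7| = |-13.6057/2² - (-13.6057/7²)|
ΔE₁ = |-3.40142500000 - (-0.27766734694)| = 3.12375765 eV

Transition 9 → 2:
ΔE₂ = |E_2 - E_9| = |-13.6057/2² - (-13.6057/9²)|
ΔE₂ = |-3.40142500000 - (-0.16797160494)| = 3.23345340 eV

Since 3.23345340 eV > 3.12375765 eV, the transition 9 → 2 emits the more energetic photon.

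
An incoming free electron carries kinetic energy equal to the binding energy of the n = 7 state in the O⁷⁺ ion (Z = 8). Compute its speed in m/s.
2.50e+06 m/s (or 0.83399% of c)

The binding energy at n = 7 for O⁷⁺ is:
E_7 = -13.6057 × 8²/7² = -17.7707102 eV
|E_7| = 17.7707102 eV

Convert to Joules:
KE = 17.7707102 eV × (1.602177 × 10⁻¹⁹ J/eV) = 2.8472e-18 J

Using KE = ½mv²:
v = √(2·KE/m_e)
v = √(2 × 2.8472e-18 J / 9.10938 × 10⁻³¹ kg)
v = 2.50e+06 m/s

This is approximately 0.83399% the speed of light.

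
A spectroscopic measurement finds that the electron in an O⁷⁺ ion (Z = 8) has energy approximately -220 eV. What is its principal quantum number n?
n = 2

The exact energy levels follow E_n = -13.6057 Z² / n² eV with Z = 8.

The measured value (-220 eV) is reported to only 2 significant figures, so we must test candidate n values and see which one matches to that precision.

Candidate energies:
  n = 1:  E = -13.6057 × 8² / 1² = -870.764800 eV
  n = 2:  E = -13.6057 × 8² / 2² = -217.691200 eV  ← matches
  n = 3:  E = -13.6057 × 8² / 3² = -96.751644 eV
  n = 4:  E = -13.6057 × 8² / 4² = -54.422800 eV

Checking against the measurement of -220 eV (2 sig figs), only n = 2 agrees:
E_2 = -217.691200 eV, which rounds to -220 eV ✓

Therefore n = 2.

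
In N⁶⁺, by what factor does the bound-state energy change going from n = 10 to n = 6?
2.78

Using E_n = -13.6057 Z² / n² eV with Z = 7:

E_6 = -13.6057 × 7² / 6² = -666.6793 / 36 = -18.51886944 eV
E_10 = -13.6057 × 7² / 10² = -666.6793 / 100 = -6.66679300 eV

The ratio is:
E_6/E_10 = (-18.51886944) / (-6.66679300)
E_6/E_10 = (-666.6793/36) / (-666.6793/100)
E_6/E_10 = 100/36
E_6/E_10 = 2.78
(Note: the Z² factors cancel in the ratio.)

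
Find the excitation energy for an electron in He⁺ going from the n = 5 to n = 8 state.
1.326556 eV

The energy levels of a hydrogen-like atom are E_n = -13.6057 Z² eV / n².

Energy at n = 5: E_5 = -13.6057 × 2² / 5² = -2.176912000 eV
Energy at n = 8: E_8 = -13.6057 × 2² / 8² = -0.850356250 eV

The excitation energy is the difference:
ΔE = E_8 - E_5
ΔE = -0.850356250 - (-2.176912000)
ΔE = 1.326556 eV

Since this is positive, energy must be absorbed (photon absorption).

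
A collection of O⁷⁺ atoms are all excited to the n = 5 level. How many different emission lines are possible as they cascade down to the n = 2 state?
6

The electron can occupy levels n = 2, 3, ..., 5 during de-excitation — that is m = 5 - 2 + 1 = 4 distinct levels.

The number of distinct spectral lines equals the number of ways to choose 2 of these m levels (each pair gives one possible emission transition):

Number of lines = m(m-1)/2 = 4×3/2 = 6

These correspond to all possible transitions between the 4 levels:
5 → 4, 5 → 3, 5 → 2, 4 → 3, 4 → 2, 3 → 2

Each transition produces a photon with a unique energy (and thus wavelength). This count does not depend on Z.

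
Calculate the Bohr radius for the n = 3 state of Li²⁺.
0.1588 nm (or 1.5875 Å)

The Bohr radius formula is:
r_n = n² a₀ / Z

where a₀ = 0.0529177 nm is the Bohr radius.

For Li²⁺ (Z = 3) at n = 3:
r_3 = 3² × 0.0529177 nm / 3
r_3 = 9 × 0.0529177 nm / 3
r_3 = 0.47626 nm / 3
r_3 = 0.1588 nm

The electron orbits at approximately 0.1588 nm from the nucleus.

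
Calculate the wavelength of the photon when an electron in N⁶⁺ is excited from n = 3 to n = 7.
20.50347 nm

First, find the transition energy using E_n = -13.6057 Z² / n² eV:
E_3 = -13.6057 × 7² / 3² = -74.0754778 eV
E_7 = -13.6057 × 7² / 7² = -13.6057000 eV

Photon energy: |ΔE| = |E_7 - E_3| = 60.4697778 eV

Convert to wavelength using E = hc/λ with hc = 1239.84 eV·nm:
λ = hc/E = 1239.84 eV·nm / 60.4697778 eV
λ = 20.50347 nm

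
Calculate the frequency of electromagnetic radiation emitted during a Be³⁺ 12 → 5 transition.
1.74e+15 Hz

First, find the transition energy:
E_12 = -13.6057 × 4² / 12² = -1.5117444 eV
E_5 = -13.6057 × 4² / 5² = -8.7076480 eV
|ΔE| = |E_5 - E_12| = 7.1959036 eV

Convert to Joules: E = 7.1959036 eV × (1.602177 × 10⁻¹⁹ J/eV) = 1.1529e-18 J

Using E = hf:
f = E/h = 1.1529e-18 J / (6.62607 × 10⁻³⁴ J·s)
f = 1.74e+15 Hz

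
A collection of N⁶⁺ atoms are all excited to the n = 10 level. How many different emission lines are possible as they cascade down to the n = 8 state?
3

The electron can occupy levels n = 8, 9, ..., 10 during de-excitation — that is m = 10 - 8 + 1 = 3 distinct levels.

The number of distinct spectral lines equals the number of ways to choose 2 of these m levels (each pair gives one possible emission transition):

Number of lines = m(m-1)/2 = 3×2/2 = 3

These correspond to all possible transitions between the 3 levels:
10 → 9, 10 → 8, 9 → 8

Each transition produces a photon with a unique energy (and thus wavelength). This count does not depend on Z.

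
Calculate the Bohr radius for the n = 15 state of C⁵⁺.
1.9844 nm (or 19.8441 Å)

The Bohr radius formula is:
r_n = n² a₀ / Z

where a₀ = 0.0529177 nm is the Bohr radius.

For C⁵⁺ (Z = 6) at n = 15:
r_15 = 15² × 0.0529177 nm / 6
r_15 = 225 × 0.0529177 nm / 6
r_15 = 11.90648 nm / 6
r_15 = 1.9844 nm

The electron orbits at approximately 1.9844 nm from the nucleus.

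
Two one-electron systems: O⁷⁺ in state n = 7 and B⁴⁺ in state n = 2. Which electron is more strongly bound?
B⁴⁺ at n = 2 (E = -85.035625 eV)

Using E_n = -13.6057 Z² / n² eV:

O⁷⁺ (Z = 8) at n = 7:
E = -13.6057 × 8² / 7² = -13.6057 × 64 / 49 = -17.770710204 eV

B⁴⁺ (Z = 5) at n = 2:
E = -13.6057 × 5² / 2² = -13.6057 × 25 / 4 = -85.035625000 eV

Since -85.035625000 eV < -17.770710204 eV,
B⁴⁺ at n = 2 is more tightly bound (requires more energy to ionize).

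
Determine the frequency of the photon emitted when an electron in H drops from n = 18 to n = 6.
8.12e+13 Hz

First, find the transition energy:
E_18 = -13.6057 / 18² = -0.041993 eV
E_6 = -13.6057 / 6² = -0.377936 eV
|ΔE| = |E_6 - E_18| = 0.335943 eV

Convert to Joules: E = 0.335943 eV × (1.602177 × 10⁻¹⁹ J/eV) = 5.3824e-20 J

Using E = hf:
f = E/h = 5.3824e-20 J / (6.62607 × 10⁻³⁴ J·s)
f = 8.12e+13 Hz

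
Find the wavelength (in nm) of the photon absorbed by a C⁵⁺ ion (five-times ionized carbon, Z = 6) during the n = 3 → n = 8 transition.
26.51 nm

First, find the transition energy using E_n = -13.6057 Z² / n² eV:
E_3 = -13.6057 × 6² / 3² = -54.4228 eV
E_8 = -13.6057 × 6² / 8² = -7.6532 eV

Photon energy: |ΔE| = |E_8 - E_3| = 46.7696 eV

Convert to wavelength using E = hc/λ with hc = 1239.84 eV·nm:
λ = hc/E = 1239.84 eV·nm / 46.7696 eV
λ = 26.51 nm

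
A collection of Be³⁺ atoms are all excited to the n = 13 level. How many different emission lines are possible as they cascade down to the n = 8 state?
15

The electron can occupy levels n = 8, 9, ..., 13 during de-excitation — that is m = 13 - 8 + 1 = 6 distinct levels.

The number of distinct spectral lines equals the number of ways to choose 2 of these m levels (each pair gives one possible emission transition):

Number of lines = m(m-1)/2 = 6×5/2 = 15

These correspond to all possible transitions between the 6 levels:
13 → 12, 13 → 11, 13 → 10, 13 → 9, 13 → 8, 12 → 11, 12 → 10, 12 → 9...

Each transition produces a photon with a unique energy (and thus wavelength). This count does not depend on Z.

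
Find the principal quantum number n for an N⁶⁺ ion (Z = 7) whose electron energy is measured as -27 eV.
n = 5

The exact energy levels follow E_n = -13.6057 Z² / n² eV with Z = 7.

The measured value (-27 eV) is reported to only 2 significant figures, so we must test candidate n values and see which one matches to that precision.

Candidate energies:
  n = 3:  E = -13.6057 × 7² / 3² = -74.07548 eV
  n = 4:  E = -13.6057 × 7² / 4² = -41.66746 eV
  n = 5:  E = -13.6057 × 7² / 5² = -26.66717 eV  ← matches
  n = 6:  E = -13.6057 × 7² / 6² = -18.51887 eV
  n = 7:  E = -13.6057 × 7² / 7² = -13.60570 eV

Checking against the measurement of -27 eV (2 sig figs), only n = 5 agrees:
E_5 = -26.66717 eV, which rounds to -27 eV ✓

Therefore n = 5.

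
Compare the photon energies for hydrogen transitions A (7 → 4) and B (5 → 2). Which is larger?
5 → 2

Calculate the energy for each transition:

Transition 7 → 4:
ΔE₁ = |E_4 - E_7| = |-13.6057/4² - (-13.6057/7²)|
ΔE₁ = |-0.85035625 - (-0.27766735)| = 0.57269 eV

Transition 5 → 2:
ΔE₂ = |E_2 - E_5| = |-13.6057/2² - (-13.6057/5²)|
ΔE₂ = |-3.40142500 - (-0.54422800)| = 2.85720 eV

Since 2.85720 eV > 0.57269 eV, the transition 5 → 2 emits the more energetic photon.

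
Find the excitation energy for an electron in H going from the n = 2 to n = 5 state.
2.857197 eV

The energy levels of a hydrogen-like atom are E_n = -13.6057 eV / n².

Energy at n = 2: E_2 = -13.6057 / 2² = -3.401425000 eV
Energy at n = 5: E_5 = -13.6057 / 5² = -0.544228000 eV

The excitation energy is the difference:
ΔE = E_5 - E_2
ΔE = -0.544228000 - (-3.401425000)
ΔE = 2.857197 eV

Since this is positive, energy must be absorbed (photon absorption).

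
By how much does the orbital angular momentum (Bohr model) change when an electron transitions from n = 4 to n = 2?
2.1091e-34 J·s (or 2ℏ)

In the Bohr model, L_n = nℏ where ℏ = 1.054572e-34 J·s.

L_4 = 4ℏ = 4.218288e-34 J·s
L_2 = 2ℏ = 2.109144e-34 J·s

ΔL = L_4 - L_2 = (4 - 2)ℏ = 2ℏ
ΔL = 2 × 1.054572e-34 J·s = 2.1091e-34 J·s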